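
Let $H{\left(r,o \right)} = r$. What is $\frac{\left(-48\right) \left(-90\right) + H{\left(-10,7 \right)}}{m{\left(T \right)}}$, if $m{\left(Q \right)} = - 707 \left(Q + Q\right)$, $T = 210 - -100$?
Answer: $- \frac{431}{43834} \approx -0.0098325$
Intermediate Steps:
$T = 310$ ($T = 210 + 100 = 310$)
$m{\left(Q \right)} = - 1414 Q$ ($m{\left(Q \right)} = - 707 \cdot 2 Q = - 1414 Q$)
$\frac{\left(-48\right) \left(-90\right) + H{\left(-10,7 \right)}}{m{\left(T \right)}} = \frac{\left(-48\right) \left(-90\right) - 10}{\left(-1414\right) 310} = \frac{4320 - 10}{-438340} = 4310 \left(- \frac{1}{438340}\right) = - \frac{431}{43834}$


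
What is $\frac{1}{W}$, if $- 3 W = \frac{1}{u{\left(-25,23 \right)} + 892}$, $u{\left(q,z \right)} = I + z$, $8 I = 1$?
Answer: $- \frac{21963}{8} \approx -2745.4$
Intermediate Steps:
$I = \frac{1}{8}$ ($I = \frac{1}{8} \cdot 1 = \frac{1}{8} \approx 0.125$)
$u{\left(q,z \right)} = \frac{1}{8} + z$
$W = - \frac{8}{21963}$ ($W = - \frac{1}{3 \left(\left(\frac{1}{8} + 23\right) + 892\right)} = - \frac{1}{3 \left(\frac{185}{8} + 892\right)} = - \frac{1}{3 \cdot \frac{7321}{8}} = \left(- \frac{1}{3}\right) \frac{8}{7321} = - \frac{8}{21963} \approx -0.00036425$)
$\frac{1}{W} = \frac{1}{- \frac{8}{21963}} = - \frac{21963}{8}$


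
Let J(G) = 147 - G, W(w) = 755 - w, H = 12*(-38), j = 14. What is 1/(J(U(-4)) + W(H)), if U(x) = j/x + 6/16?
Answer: 8/10889 ≈ 0.00073469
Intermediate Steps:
H = -456
U(x) = 3/8 + 14/x (U(x) = 14/x + 6/16 = 14/x + 6*(1/16) = 14/x + 3/8 = 3/8 + 14/x)
1/(J(U(-4)) + W(H)) = 1/((147 - (3/8 + 14/(-4))) + (755 - 1*(-456))) = 1/((147 - (3/8 + 14*(-1/4))) + (755 + 456)) = 1/((147 - (3/8 - 7/2)) + 1211) = 1/((147 - 1*(-25/8)) + 1211) = 1/((147 + 25/8) + 1211) = 1/(1201/8 + 1211) = 1/(10889/8) = 8/10889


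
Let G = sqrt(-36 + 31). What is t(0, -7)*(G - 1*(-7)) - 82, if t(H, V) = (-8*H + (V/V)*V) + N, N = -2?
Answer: -145 - 9*I*sqrt(5) ≈ -145.0 - 20.125*I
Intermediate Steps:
t(H, V) = -2 + V - 8*H (t(H, V) = (-8*H + (V/V)*V) - 2 = (-8*H + 1*V) - 2 = (-8*H + V) - 2 = (V - 8*H) - 2 = -2 + V - 8*H)
G = I*sqrt(5) (G = sqrt(-5) = I*sqrt(5) ≈ 2.2361*I)
t(0, -7)*(G - 1*(-7)) - 82 = (-2 - 7 - 8*0)*(I*sqrt(5) - 1*(-7)) - 82 = (-2 - 7 + 0)*(I*sqrt(5) + 7) - 82 = -9*(7 + I*sqrt(5)) - 82 = (-63 - 9*I*sqrt(5)) - 82 = -145 - 9*I*sqrt(5)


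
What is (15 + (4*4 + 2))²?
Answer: 1089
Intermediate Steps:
(15 + (4*4 + 2))² = (15 + (16 + 2))² = (15 + 18)² = 33² = 1089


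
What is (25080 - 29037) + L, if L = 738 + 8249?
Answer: 5030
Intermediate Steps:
L = 8987
(25080 - 29037) + L = (25080 - 29037) + 8987 = -3957 + 8987 = 5030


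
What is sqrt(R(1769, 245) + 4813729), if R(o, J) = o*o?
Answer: sqrt(7943090) ≈ 2818.3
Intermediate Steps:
R(o, J) = o**2
sqrt(R(1769, 245) + 4813729) = sqrt(1769**2 + 4813729) = sqrt(3129361 + 4813729) = sqrt(7943090)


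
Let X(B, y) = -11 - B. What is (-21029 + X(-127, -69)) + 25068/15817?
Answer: -330755853/15817 ≈ -20911.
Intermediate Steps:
(-21029 + X(-127, -69)) + 25068/15817 = (-21029 + (-11 - 1*(-127))) + 25068/15817 = (-21029 + (-11 + 127)) + 25068*(1/15817) = (-21029 + 116) + 25068/15817 = -20913 + 25068/15817 = -330755853/15817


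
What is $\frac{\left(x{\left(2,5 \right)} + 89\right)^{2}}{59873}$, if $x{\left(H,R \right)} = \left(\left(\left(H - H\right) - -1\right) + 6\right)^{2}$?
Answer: $\frac{19044}{59873} \approx 0.31807$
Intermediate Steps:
$x{\left(H,R \right)} = 49$ ($x{\left(H,R \right)} = \left(\left(0 + 1\right) + 6\right)^{2} = \left(1 + 6\right)^{2} = 7^{2} = 49$)
$\frac{\left(x{\left(2,5 \right)} + 89\right)^{2}}{59873} = \frac{\left(49 + 89\right)^{2}}{59873} = 138^{2} \cdot \frac{1}{59873} = 19044 \cdot \frac{1}{59873} = \frac{19044}{59873}$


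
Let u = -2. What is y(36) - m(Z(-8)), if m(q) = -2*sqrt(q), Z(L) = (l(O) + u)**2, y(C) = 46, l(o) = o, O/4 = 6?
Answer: 90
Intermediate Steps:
O = 24 (O = 4*6 = 24)
Z(L) = 484 (Z(L) = (24 - 2)**2 = 22**2 = 484)
y(36) - m(Z(-8)) = 46 - (-2)*sqrt(484) = 46 - (-2)*22 = 46 - 1*(-44) = 46 + 44 = 90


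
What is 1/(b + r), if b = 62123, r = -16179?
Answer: 1/45944 ≈ 2.1766e-5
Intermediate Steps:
1/(b + r) = 1/(62123 - 16179) = 1/45944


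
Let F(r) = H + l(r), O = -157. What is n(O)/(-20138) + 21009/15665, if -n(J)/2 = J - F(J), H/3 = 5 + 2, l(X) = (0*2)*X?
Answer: 208751251/157730885 ≈ 1.3235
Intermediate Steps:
l(X) = 0 (l(X) = 0*X = 0)
H = 21 (H = 3*(5 + 2) = 3*7 = 21)
F(r) = 21 (F(r) = 21 + 0 = 21)
n(J) = 42 - 2*J (n(J) = -2*(J - 1*21) = -2*(J - 21) = -2*(-21 + J) = 42 - 2*J)
n(O)/(-20138) + 21009/15665 = (42 - 2*(-157))/(-20138) + 21009/15665 = (42 + 314)*(-1/20138) + 21009*(1/15665) = 356*(-1/20138) + 21009/15665 = -178/10069 + 21009/15665 = 208751251/157730885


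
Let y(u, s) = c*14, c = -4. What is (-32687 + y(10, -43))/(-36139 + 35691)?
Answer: 32743/448 ≈ 73.087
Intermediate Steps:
y(u, s) = -56 (y(u, s) = -4*14 = -56)
(-32687 + y(10, -43))/(-36139 + 35691) = (-32687 - 56)/(-36139 + 35691) = -32743/(-448) = -32743*(-1/448) = 32743/448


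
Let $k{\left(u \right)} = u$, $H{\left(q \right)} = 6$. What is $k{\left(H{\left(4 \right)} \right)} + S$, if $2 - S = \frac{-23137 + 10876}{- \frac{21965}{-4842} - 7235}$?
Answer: $\frac{220711478}{35009905} \approx 6.3043$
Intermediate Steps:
$S = \frac{10652048}{35009905}$ ($S = 2 - \frac{-23137 + 10876}{- \frac{21965}{-4842} - 7235} = 2 - - \frac{12261}{\left(-21965\right) \left(- \frac{1}{4842}\right) - 7235} = 2 - - \frac{12261}{\frac{21965}{4842} - 7235} = 2 - - \frac{12261}{- \frac{35009905}{4842}} = 2 - \left(-12261\right) \left(- \frac{4842}{35009905}\right) = 2 - \frac{59367762}{35009905} = \frac{10652048}{35009905} \approx 0.30426$)
$k{\left(H{\left(4 \right)} \right)} + S = 6 + \frac{10652048}{35009905} = \frac{220711478}{35009905}$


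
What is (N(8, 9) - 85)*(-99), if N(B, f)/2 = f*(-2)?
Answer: 11979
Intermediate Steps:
N(B, f) = -4*f (N(B, f) = 2*(f*(-2)) = 2*(-2*f) = -4*f)
(N(8, 9) - 85)*(-99) = (-4*9 - 85)*(-99) = (-36 - 85)*(-99) = -121*(-99) = 11979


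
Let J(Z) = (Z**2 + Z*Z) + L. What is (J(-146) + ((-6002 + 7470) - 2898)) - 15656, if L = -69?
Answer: 25477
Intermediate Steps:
J(Z) = -69 + 2*Z**2 (J(Z) = (Z**2 + Z*Z) - 69 = (Z**2 + Z**2) - 69 = 2*Z**2 - 69 = -69 + 2*Z**2)
(J(-146) + ((-6002 + 7470) - 2898)) - 15656 = ((-69 + 2*(-146)**2) + ((-6002 + 7470) - 2898)) - 15656 = ((-69 + 2*21316) + (1468 - 2898)) - 15656 = ((-69 + 42632) - 1430) - 15656 = (42563 - 1430) - 15656 = 41133 - 15656 = 25477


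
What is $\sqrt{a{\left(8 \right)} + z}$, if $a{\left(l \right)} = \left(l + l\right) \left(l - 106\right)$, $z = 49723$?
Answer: $\sqrt{48155} \approx 219.44$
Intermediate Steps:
$a{\left(l \right)} = 2 l \left(-106 + l\right)$
$\sqrt{a{\left(8 \right)} + z} = \sqrt{2 \cdot 8 \left(-106 + 8\right) + 49723} = \sqrt{2 \cdot 8 \left(-98\right) + 49723} = \sqrt{-1568 + 49723} = \sqrt{48155}$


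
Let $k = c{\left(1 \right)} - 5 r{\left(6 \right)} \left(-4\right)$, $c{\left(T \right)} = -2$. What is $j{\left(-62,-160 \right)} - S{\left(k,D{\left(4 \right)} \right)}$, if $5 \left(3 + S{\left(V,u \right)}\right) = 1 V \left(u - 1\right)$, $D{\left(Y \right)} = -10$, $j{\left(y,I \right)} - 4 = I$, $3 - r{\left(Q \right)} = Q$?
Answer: $- \frac{1447}{5} \approx -289.4$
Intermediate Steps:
$r{\left(Q \right)} = 3 - Q$
$j{\left(y,I \right)} = 4 + I$
$k = -62$ ($k = -2 - 5 \left(3 - 6\right) \left(-4\right) = -2 - 5 \left(-3\right) \left(-4\right) = -2 - \left(-15\right) \left(-4\right) = -2 - 60 = -62$)
$S{\left(V,u \right)} = -3 + \frac{V \left(-1 + u\right)}{5}$ ($S{\left(V,u \right)} = -3 + \frac{1 V \left(u - 1\right)}{5} = -3 + \frac{V \left(-1 + u\right)}{5}$)
$j{\left(-62,-160 \right)} - S{\left(k,D{\left(4 \right)} \right)} = \left(4 - 160\right) - \left(-3 - - \frac{62}{5} + \frac{1}{5} \left(-62\right) \left(-10\right)\right) = -156 - \left(-3 + \frac{62}{5} + 124\right) = -156 - \frac{667}{5} = - \frac{1447}{5}$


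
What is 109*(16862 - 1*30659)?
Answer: -1503873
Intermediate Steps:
109*(16862 - 1*30659) = 109*(16862 - 30659) = 109*(-13797) = -1503873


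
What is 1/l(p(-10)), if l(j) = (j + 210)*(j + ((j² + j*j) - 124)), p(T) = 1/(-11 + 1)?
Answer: -125/3255549 ≈ -3.8396e-5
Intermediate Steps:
p(T) = -⅒ (p(T) = 1/(-10) = -⅒)
l(j) = (210 + j)*(-124 + j + 2*j²) (l(j) = (210 + j)*(j + ((j² + j²) - 124)) = (210 + j)*(j + (2*j² - 124)) = (210 + j)*(j + (-124 + 2*j²)) = (210 + j)*(-124 + j + 2*j²))
1/l(p(-10)) = 1/(-26040 + 2*(-⅒)³ + 86*(-⅒) + 421*(-⅒)²) = 1/(-26040 + 2*(-1/1000) - 43/5 + 421*(1/100)) = 1/(-26040 - 1/500 - 43/5 + 421/100) = 1/(-3255549/125) = -125/3255549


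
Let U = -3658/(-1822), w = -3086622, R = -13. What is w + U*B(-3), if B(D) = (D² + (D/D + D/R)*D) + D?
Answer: -36554809476/11843 ≈ -3.0866e+6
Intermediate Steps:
U = 1829/911 (U = -3658*(-1/1822) = 1829/911 ≈ 2.0077)
B(D) = D + D² + D*(1 - D/13) (B(D) = (D² + (D/D + D/(-13))*D) + D = (D² + (1 + D*(-1/13))*D) + D = (D² + (1 - D/13)*D) + D = (D² + D*(1 - D/13)) + D = D + D² + D*(1 - D/13))
w + U*B(-3) = -3086622 + 1829*((2/13)*(-3)*(13 + 6*(-3)))/911 = -3086622 + 1829*((2/13)*(-3)*(13 - 18))/911 = -3086622 + 1829*((2/13)*(-3)*(-5))/911 = -3086622 + (1829/911)*(30/13) = -3086622 + 54870/11843 = -36554809476/11843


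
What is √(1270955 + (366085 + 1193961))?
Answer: √2831001 ≈ 1682.6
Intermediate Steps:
√(1270955 + (366085 + 1193961)) = √(1270955 + 1560046) = √2831001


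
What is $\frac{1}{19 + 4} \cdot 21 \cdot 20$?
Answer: $\frac{420}{23} \approx 18.261$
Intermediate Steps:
$\frac{1}{19 + 4} \cdot 21 \cdot 20 = \frac{1}{23} \cdot 21 \cdot 20 = \frac{21}{23} \cdot 20 = \frac{420}{23}$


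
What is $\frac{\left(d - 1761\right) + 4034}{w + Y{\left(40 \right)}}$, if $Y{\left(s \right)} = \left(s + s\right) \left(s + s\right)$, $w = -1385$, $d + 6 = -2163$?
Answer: $\frac{104}{5015} \approx 0.020738$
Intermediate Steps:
$d = -2169$ ($d = -6 - 2163 = -2169$)
$Y{\left(s \right)} = 4 s^{2}$ ($Y{\left(s \right)} = 2 s 2 s = 4 s^{2}$)
$\frac{\left(d - 1761\right) + 4034}{w + Y{\left(40 \right)}} = \frac{\left(-2169 - 1761\right) + 4034}{-1385 + 4 \cdot 40^{2}} = \frac{-3930 + 4034}{-1385 + 4 \cdot 1600} = \frac{104}{-1385 + 6400} = \frac{104}{5015}$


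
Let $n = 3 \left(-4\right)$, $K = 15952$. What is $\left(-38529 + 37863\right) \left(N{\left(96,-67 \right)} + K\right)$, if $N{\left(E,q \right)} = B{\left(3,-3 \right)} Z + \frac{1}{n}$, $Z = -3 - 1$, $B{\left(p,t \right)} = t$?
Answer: $- \frac{21263937}{2} \approx -1.0632 \cdot 10^{7}$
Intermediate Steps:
$Z = -4$
$n = -12$
$N{\left(E,q \right)} = \frac{143}{12}$ ($N{\left(E,q \right)} = \left(-3\right) \left(-4\right) + \frac{1}{-12} = 12 - \frac{1}{12} = \frac{143}{12}$)
$\left(-38529 + 37863\right) \left(N{\left(96,-67 \right)} + K\right) = \left(-38529 + 37863\right) \left(\frac{143}{12} + 15952\right) = \left(-666\right) \frac{191567}{12} = - \frac{21263937}{2}$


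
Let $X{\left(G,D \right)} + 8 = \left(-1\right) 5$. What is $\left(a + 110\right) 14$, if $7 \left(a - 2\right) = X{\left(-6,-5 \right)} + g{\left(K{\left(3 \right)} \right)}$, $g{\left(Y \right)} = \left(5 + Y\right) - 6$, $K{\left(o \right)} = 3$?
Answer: $1546$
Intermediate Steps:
$g{\left(Y \right)} = -1 + Y$ ($g{\left(Y \right)} = \left(5 + Y\right) - 6 = -1 + Y$)
$X{\left(G,D \right)} = -13$ ($X{\left(G,D \right)} = -8 - 5 = -13$)
$a = \frac{3}{7}$ ($a = 2 + \frac{-13 + \left(-1 + 3\right)}{7} = 2 + \frac{-13 + 2}{7} = 2 + \frac{1}{7} \left(-11\right) = 2 - \frac{11}{7} = \frac{3}{7} \approx 0.42857$)
$\left(a + 110\right) 14 = \left(\frac{3}{7} + 110\right) 14 = \frac{773}{7} \cdot 14 = 1546$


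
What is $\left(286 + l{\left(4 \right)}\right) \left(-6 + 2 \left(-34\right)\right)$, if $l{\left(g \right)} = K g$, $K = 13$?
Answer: $-25012$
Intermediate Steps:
$l{\left(g \right)} = 13 g$
$\left(286 + l{\left(4 \right)}\right) \left(-6 + 2 \left(-34\right)\right) = \left(286 + 13 \cdot 4\right) \left(-6 + 2 \left(-34\right)\right) = \left(286 + 52\right) \left(-6 - 68\right) = 338 \left(-74\right) = -25012$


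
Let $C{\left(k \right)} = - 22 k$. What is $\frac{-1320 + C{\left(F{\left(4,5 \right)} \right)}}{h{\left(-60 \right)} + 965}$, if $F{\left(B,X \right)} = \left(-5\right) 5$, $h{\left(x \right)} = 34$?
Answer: $- \frac{770}{999} \approx -0.77077$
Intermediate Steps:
$F{\left(B,X \right)} = -25$
$\frac{-1320 + C{\left(F{\left(4,5 \right)} \right)}}{h{\left(-60 \right)} + 965} = \frac{-1320 - -550}{34 + 965} = \frac{-1320 + 550}{999} = \left(-770\right) \frac{1}{999} = - \frac{770}{999}$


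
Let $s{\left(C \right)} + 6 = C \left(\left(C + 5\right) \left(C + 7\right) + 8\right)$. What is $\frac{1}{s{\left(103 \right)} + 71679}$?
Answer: $\frac{1}{1296137} \approx 7.7152 \cdot 10^{-7}$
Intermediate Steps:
$s{\left(C \right)} = -6 + C \left(8 + \left(5 + C\right) \left(7 + C\right)\right)$ ($s{\left(C \right)} = -6 + C \left(\left(C + 5\right) \left(C + 7\right) + 8\right) = -6 + C \left(\left(5 + C\right) \left(7 + C\right) + 8\right) = -6 + C \left(8 + \left(5 + C\right) \left(7 + C\right)\right)$)
$\frac{1}{s{\left(103 \right)} + 71679} = \frac{1}{\left(-6 + 103^{3} + 12 \cdot 103^{2} + 43 \cdot 103\right) + 71679} = \frac{1}{\left(-6 + 1092727 + 12 \cdot 10609 + 4429\right) + 71679} = \frac{1}{\left(-6 + 1092727 + 127308 + 4429\right) + 71679} = \frac{1}{1224458 + 71679} = \frac{1}{1296137}$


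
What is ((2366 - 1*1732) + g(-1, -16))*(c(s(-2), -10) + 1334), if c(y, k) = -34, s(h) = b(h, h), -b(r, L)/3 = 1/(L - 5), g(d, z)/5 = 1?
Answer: 830700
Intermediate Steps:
g(d, z) = 5 (g(d, z) = 5*1 = 5)
b(r, L) = -3/(-5 + L) (b(r, L) = -3/(L - 5) = -3/(-5 + L))
s(h) = -3/(-5 + h)
((2366 - 1*1732) + g(-1, -16))*(c(s(-2), -10) + 1334) = ((2366 - 1*1732) + 5)*(-34 + 1334) = ((2366 - 1732) + 5)*1300 = (634 + 5)*1300 = 639*1300 = 830700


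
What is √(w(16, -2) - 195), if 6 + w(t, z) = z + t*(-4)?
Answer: I*√267 ≈ 16.34*I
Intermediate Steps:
w(t, z) = -6 + z - 4*t (w(t, z) = -6 + (z + t*(-4)) = -6 + (z - 4*t) = -6 + z - 4*t)
√(w(16, -2) - 195) = √((-6 - 2 - 4*16) - 195) = √((-6 - 2 - 64) - 195) = √(-72 - 195) = √(-267) = I*√267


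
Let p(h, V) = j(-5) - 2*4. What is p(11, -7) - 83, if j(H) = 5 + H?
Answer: -91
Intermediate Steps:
p(h, V) = -8 (p(h, V) = (5 - 5) - 2*4 = 0 - 8 = -8)
p(11, -7) - 83 = -8 - 83 = -91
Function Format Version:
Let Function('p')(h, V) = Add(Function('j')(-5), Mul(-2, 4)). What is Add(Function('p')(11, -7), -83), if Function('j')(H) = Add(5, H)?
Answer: -91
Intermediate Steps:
Function('p')(h, V) = -8 (Function('p')(h, V) = Add(Add(5, -5), Mul(-2, 4)) = Add(0, -8) = -8)
Add(Function('p')(11, -7), -83) = Add(-8, -83) = -91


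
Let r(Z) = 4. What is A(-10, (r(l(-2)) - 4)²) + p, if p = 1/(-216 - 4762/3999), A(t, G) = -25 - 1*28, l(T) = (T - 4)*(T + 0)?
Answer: -46036937/868546 ≈ -53.005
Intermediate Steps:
l(T) = T*(-4 + T) (l(T) = (-4 + T)*T = T*(-4 + T))
A(t, G) = -53 (A(t, G) = -25 - 28 = -53)
p = -3999/868546 (p = 1/(-216 - 4762*1/3999) = 1/(-216 - 4762/3999) = 1/(-868546/3999) = -3999/868546 ≈ -0.0046043)
A(-10, (r(l(-2)) - 4)²) + p = -53 - 3999/868546 = -46036937/868546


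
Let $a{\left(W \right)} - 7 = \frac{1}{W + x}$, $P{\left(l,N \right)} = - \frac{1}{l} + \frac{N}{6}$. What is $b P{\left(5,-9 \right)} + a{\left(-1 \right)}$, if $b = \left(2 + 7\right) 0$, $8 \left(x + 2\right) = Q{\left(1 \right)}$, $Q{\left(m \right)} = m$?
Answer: $\frac{153}{23} \approx 6.6522$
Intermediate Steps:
$P{\left(l,N \right)} = - \frac{1}{l} + \frac{N}{6}$ ($P{\left(l,N \right)} = - \frac{1}{l} + N \frac{1}{6} = - \frac{1}{l} + \frac{N}{6}$)
$x = - \frac{15}{8}$ ($x = -2 + \frac{1}{8} \cdot 1 = -2 + \frac{1}{8} = - \frac{15}{8} \approx -1.875$)
$b = 0$ ($b = 9 \cdot 0 = 0$)
$a{\left(W \right)} = 7 + \frac{1}{- \frac{15}{8} + W}$ ($a{\left(W \right)} = 7 + \frac{1}{W - \frac{15}{8}} = 7 + \frac{1}{- \frac{15}{8} + W}$)
$b P{\left(5,-9 \right)} + a{\left(-1 \right)} = 0 \left(- \frac{1}{5} + \frac{1}{6} \left(-9\right)\right) + \frac{-97 + 56 \left(-1\right)}{-15 + 8 \left(-1\right)} = 0 \left(\left(-1\right) \frac{1}{5} - \frac{3}{2}\right) + \frac{-97 - 56}{-15 - 8} = 0 \left(- \frac{1}{5} - \frac{3}{2}\right) + \frac{1}{-23} \left(-153\right) = 0 \left(- \frac{17}{10}\right) - - \frac{153}{23} = 0 + \frac{153}{23} = \frac{153}{23}$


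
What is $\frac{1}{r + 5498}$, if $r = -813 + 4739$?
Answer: $\frac{1}{9424} \approx 0.00010611$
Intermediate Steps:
$r = 3926$
$\frac{1}{r + 5498} = \frac{1}{3926 + 5498} = \frac{1}{9424}$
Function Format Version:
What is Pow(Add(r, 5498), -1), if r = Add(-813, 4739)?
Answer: Rational(1, 9424) ≈ 0.00010611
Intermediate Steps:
r = 3926
Pow(Add(r, 5498), -1) = Pow(Add(3926, 5498), -1) = Pow(9424, -1) = Rational(1, 9424)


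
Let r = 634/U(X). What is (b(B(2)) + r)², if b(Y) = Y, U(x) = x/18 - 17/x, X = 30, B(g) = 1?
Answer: 40335201/121 ≈ 3.3335e+5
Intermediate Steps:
U(x) = -17/x + x/18 (U(x) = x*(1/18) - 17/x = x/18 - 17/x = -17/x + x/18)
r = 6340/11 (r = 634/(-17/30 + (1/18)*30) = 634/(-17*1/30 + 5/3) = 634/(-17/30 + 5/3) = 634/(11/10) = 634*(10/11) = 6340/11 ≈ 576.36)
(b(B(2)) + r)² = (1 + 6340/11)² = (6351/11)² = 40335201/121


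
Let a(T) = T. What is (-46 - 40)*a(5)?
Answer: -430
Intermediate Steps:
(-46 - 40)*a(5) = (-46 - 40)*5 = -86*5 = -430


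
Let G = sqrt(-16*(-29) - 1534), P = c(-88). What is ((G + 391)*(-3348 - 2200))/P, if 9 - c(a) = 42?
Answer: 2169268/33 + 5548*I*sqrt(1070)/33 ≈ 65735.0 + 5499.4*I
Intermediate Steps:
c(a) = -33 (c(a) = 9 - 1*42 = 9 - 42 = -33)
P = -33
G = I*sqrt(1070) (G = sqrt(464 - 1534) = sqrt(-1070) = I*sqrt(1070) ≈ 32.711*I)
((G + 391)*(-3348 - 2200))/P = ((I*sqrt(1070) + 391)*(-3348 - 2200))/(-33) = ((391 + I*sqrt(1070))*(-5548))*(-1/33) = (-2169268 - 5548*I*sqrt(1070))*(-1/33) = 2169268/33 + 5548*I*sqrt(1070)/33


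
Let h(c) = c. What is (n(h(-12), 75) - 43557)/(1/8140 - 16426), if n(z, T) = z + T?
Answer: 118013720/44569213 ≈ 2.6479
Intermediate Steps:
n(z, T) = T + z
(n(h(-12), 75) - 43557)/(1/8140 - 16426) = ((75 - 12) - 43557)/(1/8140 - 16426) = (63 - 43557)/(1/8140 - 16426) = -43494/(-133707639/8140) = -43494*(-8140/133707639) = 118013720/44569213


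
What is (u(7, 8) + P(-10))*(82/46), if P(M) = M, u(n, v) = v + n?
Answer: 205/23 ≈ 8.9130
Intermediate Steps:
u(n, v) = n + v
(u(7, 8) + P(-10))*(82/46) = ((7 + 8) - 10)*(82/46) = (15 - 10)*(82*(1/46)) = 5*(41/23) = 205/23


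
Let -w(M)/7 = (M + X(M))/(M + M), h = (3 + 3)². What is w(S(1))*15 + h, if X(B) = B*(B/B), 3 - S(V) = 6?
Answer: -69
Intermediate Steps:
S(V) = -3 (S(V) = 3 - 1*6 = 3 - 6 = -3)
h = 36 (h = 6² = 36)
X(B) = B (X(B) = B*1 = B)
w(M) = -7 (w(M) = -7*(M + M)/(M + M) = -7*2*M/(2*M) = -7*2*M*1/(2*M) = -7*1 = -7)
w(S(1))*15 + h = -7*15 + 36 = -105 + 36 = -69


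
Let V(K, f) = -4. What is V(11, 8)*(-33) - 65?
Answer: 67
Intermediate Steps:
V(11, 8)*(-33) - 65 = -4*(-33) - 65 = 132 - 65 = 67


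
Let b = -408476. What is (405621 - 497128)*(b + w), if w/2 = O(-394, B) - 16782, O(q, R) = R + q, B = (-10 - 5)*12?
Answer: 40554804316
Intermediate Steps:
B = -180 (B = -15*12 = -180)
w = -34712 (w = 2*((-180 - 394) - 16782) = 2*(-574 - 16782) = 2*(-17356) = -34712)
(405621 - 497128)*(b + w) = (405621 - 497128)*(-408476 - 34712) = -91507*(-443188) = 40554804316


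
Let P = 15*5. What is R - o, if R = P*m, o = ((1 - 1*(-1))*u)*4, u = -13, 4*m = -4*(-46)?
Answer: 3554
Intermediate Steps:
m = 46 (m = (-4*(-46))/4 = (¼)*184 = 46)
P = 75
o = -104 (o = ((1 - 1*(-1))*(-13))*4 = ((1 + 1)*(-13))*4 = (2*(-13))*4 = -26*4 = -104)
R = 3450 (R = 75*46 = 3450)
R - o = 3450 - 1*(-104) = 3450 + 104 = 3554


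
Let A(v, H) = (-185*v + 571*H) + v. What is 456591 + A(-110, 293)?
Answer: 644134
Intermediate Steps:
A(v, H) = -184*v + 571*H
456591 + A(-110, 293) = 456591 + (-184*(-110) + 571*293) = 456591 + (20240 + 167303) = 456591 + 187543 = 644134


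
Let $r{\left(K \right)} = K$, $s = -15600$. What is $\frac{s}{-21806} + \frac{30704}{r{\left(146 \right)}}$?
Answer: $\frac{167952256}{795919} \approx 211.02$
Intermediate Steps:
$\frac{s}{-21806} + \frac{30704}{r{\left(146 \right)}} = - \frac{15600}{-21806} + \frac{30704}{146} = \left(-15600\right) \left(- \frac{1}{21806}\right) + 30704 \cdot \frac{1}{146} = \frac{7800}{10903} + \frac{15352}{73} = \frac{167952256}{795919}$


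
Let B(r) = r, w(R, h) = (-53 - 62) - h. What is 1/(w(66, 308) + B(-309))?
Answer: -1/732 ≈ -0.0013661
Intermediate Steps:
w(R, h) = -115 - h
1/(w(66, 308) + B(-309)) = 1/((-115 - 1*308) - 309) = 1/((-115 - 308) - 309) = 1/(-423 - 309) = 1/(-732) = -1/732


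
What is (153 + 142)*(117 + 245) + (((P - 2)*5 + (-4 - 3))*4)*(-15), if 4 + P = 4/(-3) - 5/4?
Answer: 109785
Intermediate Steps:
P = -79/12 (P = -4 + (4/(-3) - 5/4) = -4 + (4*(-⅓) - 5*¼) = -4 + (-4/3 - 5/4) = -4 - 31/12 = -79/12 ≈ -6.5833)
(153 + 142)*(117 + 245) + (((P - 2)*5 + (-4 - 3))*4)*(-15) = (153 + 142)*(117 + 245) + (((-79/12 - 2)*5 + (-4 - 3))*4)*(-15) = 295*362 + ((-103/12*5 - 7)*4)*(-15) = 106790 + ((-515/12 - 7)*4)*(-15) = 106790 - 599/12*4*(-15) = 106790 - 599/3*(-15) = 106790 + 2995 = 109785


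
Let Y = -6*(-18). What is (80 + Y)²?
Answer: 35344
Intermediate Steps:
Y = 108
(80 + Y)² = (80 + 108)² = 188² = 35344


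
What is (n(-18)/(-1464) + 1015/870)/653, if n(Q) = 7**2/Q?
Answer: 30793/17207856 ≈ 0.0017895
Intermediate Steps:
n(Q) = 49/Q
(n(-18)/(-1464) + 1015/870)/653 = ((49/(-18))/(-1464) + 1015/870)/653 = ((49*(-1/18))*(-1/1464) + 1015*(1/870))*(1/653) = (-49/18*(-1/1464) + 7/6)*(1/653) = (49/26352 + 7/6)*(1/653) = (30793/26352)*(1/653) = 30793/17207856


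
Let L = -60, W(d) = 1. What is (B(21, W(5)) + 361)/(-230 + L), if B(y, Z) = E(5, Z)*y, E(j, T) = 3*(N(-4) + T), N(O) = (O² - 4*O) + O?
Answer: -1094/145 ≈ -7.5448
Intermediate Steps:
N(O) = O² - 3*O
E(j, T) = 84 + 3*T (E(j, T) = 3*(-4*(-3 - 4) + T) = 3*(-4*(-7) + T) = 3*(28 + T) = 84 + 3*T)
B(y, Z) = y*(84 + 3*Z) (B(y, Z) = (84 + 3*Z)*y = y*(84 + 3*Z))
(B(21, W(5)) + 361)/(-230 + L) = (3*21*(28 + 1) + 361)/(-230 - 60) = (3*21*29 + 361)/(-290) = (1827 + 361)*(-1/290) = 2188*(-1/290) = -1094/145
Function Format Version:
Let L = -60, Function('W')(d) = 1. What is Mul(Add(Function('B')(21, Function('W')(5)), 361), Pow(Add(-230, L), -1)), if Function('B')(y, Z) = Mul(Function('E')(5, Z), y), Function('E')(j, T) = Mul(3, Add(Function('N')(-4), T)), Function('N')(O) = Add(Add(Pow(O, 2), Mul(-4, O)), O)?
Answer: Rational(-1094, 145) ≈ -7.5448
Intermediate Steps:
Function('N')(O) = Add(Pow(O, 2), Mul(-3, O))
Function('E')(j, T) = Add(84, Mul(3, T)) (Function('E')(j, T) = Mul(3, Add(Mul(-4, Add(-3, -4)), T)) = Mul(3, Add(Mul(-4, -7), T)) = Mul(3, Add(28, T)) = Add(84, Mul(3, T)))
Function('B')(y, Z) = Mul(y, Add(84, Mul(3, Z))) (Function('B')(y, Z) = Mul(Add(84, Mul(3, Z)), y) = Mul(y, Add(84, Mul(3, Z))))
Mul(Add(Function('B')(21, Function('W')(5)), 361), Pow(Add(-230, L), -1)) = Mul(Add(Mul(3, 21, Add(28, 1)), 361), Pow(Add(-230, -60), -1)) = Mul(Add(Mul(3, 21, 29), 361), Pow(-290, -1)) = Mul(Add(1827, 361), Rational(-1, 290)) = Mul(2188, Rational(-1, 290)) = Rational(-1094, 145)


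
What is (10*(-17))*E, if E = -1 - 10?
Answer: 1870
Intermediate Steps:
E = -11
(10*(-17))*E = (10*(-17))*(-11) = -170*(-11) = 1870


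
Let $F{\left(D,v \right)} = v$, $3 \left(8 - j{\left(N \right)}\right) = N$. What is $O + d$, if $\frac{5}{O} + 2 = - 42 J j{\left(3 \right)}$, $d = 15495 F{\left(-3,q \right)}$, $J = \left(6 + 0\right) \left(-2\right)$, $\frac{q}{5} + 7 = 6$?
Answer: $- \frac{273176845}{3526} \approx -77475.0$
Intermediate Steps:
$j{\left(N \right)} = 8 - \frac{N}{3}$
$q = -5$ ($q = -35 + 5 \cdot 6 = -35 + 30 = -5$)
$J = -12$ ($J = 6 \left(-2\right) = -12$)
$d = -77475$ ($d = 15495 \left(-5\right) = -77475$)
$O = \frac{5}{3526}$ ($O = \frac{5}{-2 + \left(-42\right) \left(-12\right) \left(8 - 1\right)} = \frac{5}{-2 + 504 \left(8 - 1\right)} = \frac{5}{-2 + 504 \cdot 7} = \frac{5}{-2 + 3528} = \frac{5}{3526} \approx 0.001418$)
$O + d = \frac{5}{3526} - 77475 = - \frac{273176845}{3526}$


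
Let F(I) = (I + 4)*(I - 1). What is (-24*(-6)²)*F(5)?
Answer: -31104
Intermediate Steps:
F(I) = (-1 + I)*(4 + I) (F(I) = (4 + I)*(-1 + I) = (-1 + I)*(4 + I))
(-24*(-6)²)*F(5) = (-24*(-6)²)*(-4 + 5² + 3*5) = (-24*36)*(-4 + 25 + 15) = -864*36 = -31104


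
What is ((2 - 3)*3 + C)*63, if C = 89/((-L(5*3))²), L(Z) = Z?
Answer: -4102/25 ≈ -164.08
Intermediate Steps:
C = 89/225 (C = 89/((-5*3)²) = 89/((-1*15)²) = 89/((-15)²) = 89/225 ≈ 0.39556)
((2 - 3)*3 + C)*63 = ((2 - 3)*3 + 89/225)*63 = (-1*3 + 89/225)*63 = (-3 + 89/225)*63 = -586/225*63 = -4102/25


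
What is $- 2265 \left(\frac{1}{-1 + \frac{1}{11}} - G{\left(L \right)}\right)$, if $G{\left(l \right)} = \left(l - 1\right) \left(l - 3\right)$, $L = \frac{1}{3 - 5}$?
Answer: $\frac{57531}{4} \approx 14383.0$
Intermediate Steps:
$L = - \frac{1}{2}$ ($L = \frac{1}{-2} = - \frac{1}{2} \approx -0.5$)
$G{\left(l \right)} = \left(-1 + l\right) \left(-3 + l\right)$
$- 2265 \left(\frac{1}{-1 + \frac{1}{11}} - G{\left(L \right)}\right) = - 2265 \left(\frac{1}{-1 + \frac{1}{11}} - \left(3 + \left(- \frac{1}{2}\right)^{2} - -2\right)\right) = - 2265 \left(\frac{1}{-1 + \frac{1}{11}} - \left(3 + \frac{1}{4} + 2\right)\right) = - 2265 \left(\frac{1}{- \frac{10}{11}} - \frac{21}{4}\right) = - 2265 \left(- \frac{11}{10} - \frac{21}{4}\right) = \left(-2265\right) \left(- \frac{127}{20}\right) = \frac{57531}{4}$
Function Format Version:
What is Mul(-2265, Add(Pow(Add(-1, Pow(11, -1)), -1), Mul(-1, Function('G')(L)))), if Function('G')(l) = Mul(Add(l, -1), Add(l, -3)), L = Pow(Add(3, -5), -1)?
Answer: Rational(57531, 4) ≈ 14383.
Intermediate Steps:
L = Rational(-1, 2) (L = Pow(-2, -1) = Rational(-1, 2) ≈ -0.50000)
Function('G')(l) = Mul(Add(-1, l), Add(-3, l))
Mul(-2265, Add(Pow(Add(-1, Pow(11, -1)), -1), Mul(-1, Function('G')(L)))) = Mul(-2265, Add(Pow(Add(-1, Pow(11, -1)), -1), Mul(-1, Add(3, Pow(Rational(-1, 2), 2), Mul(-4, Rational(-1, 2)))))) = Mul(-2265, Add(Pow(Add(-1, Rational(1, 11)), -1), Mul(-1, Add(3, Rational(1, 4), 2)))) = Mul(-2265, Add(Pow(Rational(-10, 11), -1), Mul(-1, Rational(21, 4)))) = Mul(-2265, Add(Rational(-11, 10), Rational(-21, 4))) = Mul(-2265, Rational(-127, 20)) = Rational(57531, 4)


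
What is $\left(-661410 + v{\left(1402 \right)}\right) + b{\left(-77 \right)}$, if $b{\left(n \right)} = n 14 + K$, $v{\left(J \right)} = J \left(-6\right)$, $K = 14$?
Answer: $-670886$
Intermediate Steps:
$v{\left(J \right)} = - 6 J$
$b{\left(n \right)} = 14 + 14 n$ ($b{\left(n \right)} = n 14 + 14 = 14 n + 14 = 14 + 14 n$)
$\left(-661410 + v{\left(1402 \right)}\right) + b{\left(-77 \right)} = \left(-661410 - 8412\right) + \left(14 + 14 \left(-77\right)\right) = \left(-661410 - 8412\right) + \left(14 - 1078\right) = -669822 - 1064 = -670886$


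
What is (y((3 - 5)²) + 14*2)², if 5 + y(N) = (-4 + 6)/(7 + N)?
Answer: 65025/121 ≈ 537.40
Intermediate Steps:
y(N) = -5 + 2/(7 + N) (y(N) = -5 + (-4 + 6)/(7 + N) = -5 + 2/(7 + N))
(y((3 - 5)²) + 14*2)² = ((-33 - 5*(3 - 5)²)/(7 + (3 - 5)²) + 14*2)² = ((-33 - 5*(-2)²)/(7 + (-2)²) + 28)² = ((-33 - 5*4)/(7 + 4) + 28)² = ((-33 - 20)/11 + 28)² = ((1/11)*(-53) + 28)² = (-53/11 + 28)² = (255/11)² = 65025/121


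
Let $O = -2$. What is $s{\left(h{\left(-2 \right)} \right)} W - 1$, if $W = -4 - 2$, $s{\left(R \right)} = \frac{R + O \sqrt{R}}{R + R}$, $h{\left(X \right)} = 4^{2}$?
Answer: $- \frac{5}{2} \approx -2.5$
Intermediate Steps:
$h{\left(X \right)} = 16$
$s{\left(R \right)} = \frac{R - 2 \sqrt{R}}{2 R}$ ($s{\left(R \right)} = \frac{R - 2 \sqrt{R}}{R + R} = \frac{R - 2 \sqrt{R}}{2 R}$)
$W = -6$
$s{\left(h{\left(-2 \right)} \right)} W - 1 = \left(\frac{1}{2} - \frac{1}{\sqrt{16}}\right) \left(-6\right) - 1 = \left(\frac{1}{2} - \frac{1}{4}\right) \left(-6\right) - 1 = \frac{1}{4} \left(-6\right) - 1 = - \frac{3}{2} - 1 = - \frac{5}{2}$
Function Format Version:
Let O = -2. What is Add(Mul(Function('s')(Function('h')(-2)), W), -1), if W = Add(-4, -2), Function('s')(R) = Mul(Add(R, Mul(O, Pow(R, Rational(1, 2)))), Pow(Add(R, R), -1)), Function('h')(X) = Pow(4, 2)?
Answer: Rational(-5, 2) ≈ -2.5000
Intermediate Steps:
Function('h')(X) = 16
Function('s')(R) = Mul(Rational(1, 2), Pow(R, -1), Add(R, Mul(-2, Pow(R, Rational(1, 2))))) (Function('s')(R) = Mul(Add(R, Mul(-2, Pow(R, Rational(1, 2)))), Pow(Add(R, R), -1)) = Mul(Add(R, Mul(-2, Pow(R, Rational(1, 2)))), Pow(Mul(2, R), -1)) = Mul(Add(R, Mul(-2, Pow(R, Rational(1, 2)))), Mul(Rational(1, 2), Pow(R, -1))) = Mul(Rational(1, 2), Pow(R, -1), Add(R, Mul(-2, Pow(R, Rational(1, 2))))))
W = -6
Add(Mul(Function('s')(Function('h')(-2)), W), -1) = Add(Mul(Add(Rational(1, 2), Mul(-1, Pow(16, Rational(-1, 2)))), -6), -1) = Add(Mul(Add(Rational(1, 2), Mul(-1, Rational(1, 4))), -6), -1) = Add(Mul(Add(Rational(1, 2), Rational(-1, 4)), -6), -1) = Add(Mul(Rational(1, 4), -6), -1) = Add(Rational(-3, 2), -1) = Rational(-5, 2)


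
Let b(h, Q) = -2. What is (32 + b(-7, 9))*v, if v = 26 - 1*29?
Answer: -90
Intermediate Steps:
v = -3 (v = 26 - 29 = -3)
(32 + b(-7, 9))*v = (32 - 2)*(-3) = 30*(-3) = -90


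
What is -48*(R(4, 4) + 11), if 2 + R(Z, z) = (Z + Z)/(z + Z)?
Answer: -480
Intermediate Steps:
R(Z, z) = -2 + 2*Z/(Z + z) (R(Z, z) = -2 + (Z + Z)/(z + Z) = -2 + (2*Z)/(Z + z) = -2 + 2*Z/(Z + z))
-48*(R(4, 4) + 11) = -48*(-2*4/(4 + 4) + 11) = -48*(-2*4/8 + 11) = -48*(-2*4*⅛ + 11) = -48*(-1 + 11) = -48*10 = -480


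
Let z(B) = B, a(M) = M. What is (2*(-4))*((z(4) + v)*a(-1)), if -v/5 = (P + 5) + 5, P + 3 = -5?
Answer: -48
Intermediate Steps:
P = -8 (P = -3 - 5 = -8)
v = -10 (v = -5*((-8 + 5) + 5) = -5*(-3 + 5) = -5*2 = -10)
(2*(-4))*((z(4) + v)*a(-1)) = (2*(-4))*((4 - 10)*(-1)) = -(-48)*(-1) = -8*6 = -48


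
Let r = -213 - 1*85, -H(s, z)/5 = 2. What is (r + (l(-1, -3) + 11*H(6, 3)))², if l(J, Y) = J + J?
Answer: 168100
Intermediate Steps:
H(s, z) = -10 (H(s, z) = -5*2 = -10)
l(J, Y) = 2*J
r = -298 (r = -213 - 85 = -298)
(r + (l(-1, -3) + 11*H(6, 3)))² = (-298 + (2*(-1) + 11*(-10)))² = (-298 + (-2 - 110))² = (-298 - 112)² = (-410)² = 168100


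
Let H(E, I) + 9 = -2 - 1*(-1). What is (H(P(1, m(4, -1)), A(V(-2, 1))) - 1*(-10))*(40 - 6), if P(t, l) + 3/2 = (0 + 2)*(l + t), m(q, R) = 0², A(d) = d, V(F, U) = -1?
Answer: 0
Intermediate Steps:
m(q, R) = 0
P(t, l) = -3/2 + 2*l + 2*t (P(t, l) = -3/2 + (0 + 2)*(l + t) = -3/2 + 2*(l + t) = -3/2 + (2*l + 2*t) = -3/2 + 2*l + 2*t)
H(E, I) = -10 (H(E, I) = -9 + (-2 - 1*(-1)) = -9 + (-2 + 1) = -9 - 1 = -10)
(H(P(1, m(4, -1)), A(V(-2, 1))) - 1*(-10))*(40 - 6) = (-10 - 1*(-10))*(40 - 6) = (-10 + 10)*34 = 0*34 = 0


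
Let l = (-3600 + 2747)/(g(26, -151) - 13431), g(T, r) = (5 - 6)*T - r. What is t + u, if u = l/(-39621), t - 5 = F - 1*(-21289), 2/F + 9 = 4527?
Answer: 8453278679237965/396979360578 ≈ 21294.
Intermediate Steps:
F = 1/2259 (F = 2/(-9 + 4527) = 2/4518 = 2*(1/4518) = 1/2259 ≈ 0.00044267)
t = 48103147/2259 (t = 5 + (1/2259 - 1*(-21289)) = 5 + (1/2259 + 21289) = 5 + 48091852/2259 = 48103147/2259 ≈ 21294.)
g(T, r) = -T - r
l = 853/13306 (l = (-3600 + 2747)/((-1*26 - 1*(-151)) - 13431) = -853/((-26 + 151) - 13431) = -853/(125 - 13431) = -853/(-13306) = -853*(-1/13306) = 853/13306 ≈ 0.064106)
u = -853/527197026 (u = (853/13306)/(-39621) = (853/13306)*(-1/39621) = -853/527197026 ≈ -1.6180e-6)
t + u = 48103147/2259 - 853/527197026 = 8453278679237965/396979360578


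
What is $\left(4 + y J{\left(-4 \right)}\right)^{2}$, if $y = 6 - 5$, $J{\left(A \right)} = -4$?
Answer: $0$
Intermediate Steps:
$y = 1$
$\left(4 + y J{\left(-4 \right)}\right)^{2} = \left(4 + 1 \left(-4\right)\right)^{2} = \left(4 - 4\right)^{2} = 0^{2} = 0$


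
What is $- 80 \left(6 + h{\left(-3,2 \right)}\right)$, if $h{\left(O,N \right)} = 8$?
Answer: $-1120$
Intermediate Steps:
$- 80 \left(6 + h{\left(-3,2 \right)}\right) = - 80 \left(6 + 8\right) = \left(-80\right) 14 = -1120$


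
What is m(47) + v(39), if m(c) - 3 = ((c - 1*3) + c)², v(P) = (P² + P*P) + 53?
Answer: 11379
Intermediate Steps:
v(P) = 53 + 2*P² (v(P) = (P² + P²) + 53 = 2*P² + 53 = 53 + 2*P²)
m(c) = 3 + (-3 + 2*c)² (m(c) = 3 + ((c - 1*3) + c)² = 3 + ((c - 3) + c)² = 3 + ((-3 + c) + c)² = 3 + (-3 + 2*c)²)
m(47) + v(39) = (3 + (-3 + 2*47)²) + (53 + 2*39²) = (3 + (-3 + 94)²) + (53 + 2*1521) = (3 + 91²) + (53 + 3042) = (3 + 8281) + 3095 = 8284 + 3095 = 11379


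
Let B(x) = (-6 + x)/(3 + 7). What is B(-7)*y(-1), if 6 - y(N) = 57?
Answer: 663/10 ≈ 66.300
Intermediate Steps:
B(x) = -⅗ + x/10 (B(x) = (-6 + x)/10 = (-6 + x)*(⅒) = -⅗ + x/10)
y(N) = -51 (y(N) = 6 - 1*57 = 6 - 57 = -51)
B(-7)*y(-1) = (-⅗ + (⅒)*(-7))*(-51) = (-⅗ - 7/10)*(-51) = -13/10*(-51) = 663/10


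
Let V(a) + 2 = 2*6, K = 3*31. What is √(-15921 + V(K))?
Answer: I*√15911 ≈ 126.14*I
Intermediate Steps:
K = 93
V(a) = 10 (V(a) = -2 + 2*6 = -2 + 12 = 10)
√(-15921 + V(K)) = √(-15921 + 10) = √(-15911) = I*√15911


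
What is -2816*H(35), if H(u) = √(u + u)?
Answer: -2816*√70 ≈ -23560.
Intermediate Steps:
H(u) = √2*√u (H(u) = √(2*u) = √2*√u)
-2816*H(35) = -2816*√2*√35 = -2816*√70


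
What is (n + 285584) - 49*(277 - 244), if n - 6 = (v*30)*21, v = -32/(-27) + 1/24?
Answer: 3416951/12 ≈ 2.8475e+5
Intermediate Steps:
v = 265/216 (v = -32*(-1/27) + 1*(1/24) = 32/27 + 1/24 = 265/216 ≈ 1.2269)
n = 9347/12 (n = 6 + ((265/216)*30)*21 = 6 + (1325/36)*21 = 6 + 9275/12 = 9347/12 ≈ 778.92)
(n + 285584) - 49*(277 - 244) = (9347/12 + 285584) - 49*(277 - 244) = 3436355/12 - 49*33 = 3436355/12 - 1617 = 3416951/12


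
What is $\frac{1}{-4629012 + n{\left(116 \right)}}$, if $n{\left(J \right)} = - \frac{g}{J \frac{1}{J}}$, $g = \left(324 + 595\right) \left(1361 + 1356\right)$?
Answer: $- \frac{1}{7125935} \approx -1.4033 \cdot 10^{-7}$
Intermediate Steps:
$g = 2496923$ ($g = 919 \cdot 2717 = 2496923$)
$n{\left(J \right)} = -2496923$ ($n{\left(J \right)} = - \frac{2496923}{J \frac{1}{J}} = - \frac{2496923}{1} = - 2496923 \cdot 1 = \left(-1\right) 2496923 = -2496923$)
$\frac{1}{-4629012 + n{\left(116 \right)}} = \frac{1}{-4629012 - 2496923} = \frac{1}{-7125935} = - \frac{1}{7125935}$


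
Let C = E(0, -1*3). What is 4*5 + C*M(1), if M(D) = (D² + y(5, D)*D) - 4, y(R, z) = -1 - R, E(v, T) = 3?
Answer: -7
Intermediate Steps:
C = 3
M(D) = -4 + D² - 6*D (M(D) = (D² + (-1 - 1*5)*D) - 4 = (D² + (-1 - 5)*D) - 4 = (D² - 6*D) - 4 = -4 + D² - 6*D)
4*5 + C*M(1) = 4*5 + 3*(-4 + 1² - 6*1) = 20 + 3*(-4 + 1 - 6) = 20 + 3*(-9) = 20 - 27 = -7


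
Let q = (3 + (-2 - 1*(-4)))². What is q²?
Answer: 625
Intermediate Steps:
q = 25 (q = (3 + (-2 + 4))² = (3 + 2)² = 5² = 25)
q² = 25² = 625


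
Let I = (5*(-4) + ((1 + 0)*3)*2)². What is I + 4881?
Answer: 5077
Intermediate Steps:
I = 196 (I = (-20 + (1*3)*2)² = (-20 + 3*2)² = (-20 + 6)² = (-14)² = 196)
I + 4881 = 196 + 4881 = 5077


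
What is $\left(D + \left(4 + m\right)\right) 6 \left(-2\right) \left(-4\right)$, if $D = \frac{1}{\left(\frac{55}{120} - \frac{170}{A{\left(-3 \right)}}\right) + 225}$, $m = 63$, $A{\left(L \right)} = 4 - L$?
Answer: $\frac{108699216}{33797} \approx 3216.2$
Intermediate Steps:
$D = \frac{168}{33797}$ ($D = \frac{1}{\left(\frac{55}{120} - \frac{170}{4 - -3}\right) + 225} = \frac{1}{\left(55 \cdot \frac{1}{120} - \frac{170}{4 + 3}\right) + 225} = \frac{1}{\left(\frac{11}{24} - \frac{170}{7}\right) + 225} = \frac{1}{- \frac{4003}{168} + 225} = \frac{1}{\frac{33797}{168}} = \frac{168}{33797} \approx 0.0049709$)
$\left(D + \left(4 + m\right)\right) 6 \left(-2\right) \left(-4\right) = \left(\frac{168}{33797} + \left(4 + 63\right)\right) 6 \left(-2\right) \left(-4\right) = \left(\frac{168}{33797} + 67\right) \left(\left(-12\right) \left(-4\right)\right) = \frac{2264567}{33797} \cdot 48 = \frac{108699216}{33797}$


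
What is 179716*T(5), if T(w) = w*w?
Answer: 4492900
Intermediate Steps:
T(w) = w²
179716*T(5) = 179716*5² = 179716*25 = 4492900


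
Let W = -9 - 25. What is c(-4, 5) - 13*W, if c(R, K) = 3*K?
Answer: 457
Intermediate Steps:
W = -34
c(-4, 5) - 13*W = 3*5 - 13*(-34) = 15 + 442 = 457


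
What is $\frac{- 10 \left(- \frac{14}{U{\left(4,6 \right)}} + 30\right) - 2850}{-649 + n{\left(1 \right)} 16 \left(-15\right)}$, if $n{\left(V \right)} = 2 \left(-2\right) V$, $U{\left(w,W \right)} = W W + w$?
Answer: $- \frac{6293}{622} \approx -10.117$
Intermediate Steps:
$U{\left(w,W \right)} = w + W^{2}$ ($U{\left(w,W \right)} = W^{2} + w = w + W^{2}$)
$n{\left(V \right)} = - 4 V$
$\frac{- 10 \left(- \frac{14}{U{\left(4,6 \right)}} + 30\right) - 2850}{-649 + n{\left(1 \right)} 16 \left(-15\right)} = \frac{- 10 \left(- \frac{14}{4 + 6^{2}} + 30\right) - 2850}{-649 + \left(-4\right) 1 \cdot 16 \left(-15\right)} = \frac{- 10 \left(- \frac{14}{4 + 36} + 30\right) - 2850}{-649 + \left(-4\right) 16 \left(-15\right)} = \frac{- 10 \left(- \frac{14}{40} + 30\right) - 2850}{-649 - -960} = \frac{- 10 \left(\left(-14\right) \frac{1}{40} + 30\right) - 2850}{-649 + 960} = \frac{- 10 \left(- \frac{7}{20} + 30\right) - 2850}{311} = \left(\left(-10\right) \frac{593}{20} - 2850\right) \frac{1}{311} = \left(- \frac{593}{2} - 2850\right) \frac{1}{311} = \left(- \frac{6293}{2}\right) \frac{1}{311} = - \frac{6293}{622}$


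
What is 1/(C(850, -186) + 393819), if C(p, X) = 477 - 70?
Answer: 1/394226 ≈ 2.5366e-6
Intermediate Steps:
C(p, X) = 407
1/(C(850, -186) + 393819) = 1/(407 + 393819) = 1/394226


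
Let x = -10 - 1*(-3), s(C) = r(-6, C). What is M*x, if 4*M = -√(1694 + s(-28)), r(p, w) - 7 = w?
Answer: 7*√1673/4 ≈ 71.579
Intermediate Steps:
r(p, w) = 7 + w
s(C) = 7 + C
M = -√1673/4 (M = (-√(1694 + (7 - 28)))/4 = (-√(1694 - 21))/4 = (-√1673)/4 = -√1673/4 ≈ -10.226)
x = -7 (x = -10 + 3 = -7)
M*x = -√1673/4*(-7) = 7*√1673/4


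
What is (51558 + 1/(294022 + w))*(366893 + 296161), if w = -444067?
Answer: 244257098921566/7145 ≈ 3.4186e+10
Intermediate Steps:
(51558 + 1/(294022 + w))*(366893 + 296161) = (51558 + 1/(294022 - 444067))*(366893 + 296161) = (51558 + 1/(-150045))*663054 = (51558 - 1/150045)*663054 = (7736020109/150045)*663054 = 244257098921566/7145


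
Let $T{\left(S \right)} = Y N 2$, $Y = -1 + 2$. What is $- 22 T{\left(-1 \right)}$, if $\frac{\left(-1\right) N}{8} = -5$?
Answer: $-1760$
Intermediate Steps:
$N = 40$ ($N = \left(-8\right) \left(-5\right) = 40$)
$Y = 1$
$T{\left(S \right)} = 80$ ($T{\left(S \right)} = 1 \cdot 40 \cdot 2 = 40 \cdot 2 = 80$)
$- 22 T{\left(-1 \right)} = \left(-22\right) 80 = -1760$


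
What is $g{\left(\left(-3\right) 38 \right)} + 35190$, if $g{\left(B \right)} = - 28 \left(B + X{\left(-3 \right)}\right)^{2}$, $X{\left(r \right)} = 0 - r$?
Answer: $-309798$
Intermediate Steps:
$X{\left(r \right)} = - r$
$g{\left(B \right)} = - 28 \left(3 + B\right)^{2}$ ($g{\left(B \right)} = - 28 \left(B - -3\right)^{2} = - 28 \left(B + 3\right)^{2} = - 28 \left(3 + B\right)^{2}$)
$g{\left(\left(-3\right) 38 \right)} + 35190 = - 28 \left(3 - 114\right)^{2} + 35190 = - 28 \left(-111\right)^{2} + 35190 = \left(-28\right) 12321 + 35190 = -344988 + 35190 = -309798$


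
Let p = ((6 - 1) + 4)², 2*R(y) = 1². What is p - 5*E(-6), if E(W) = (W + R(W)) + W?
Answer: 277/2 ≈ 138.50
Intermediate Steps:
R(y) = ½ (R(y) = (½)*1² = (½)*1 = ½)
E(W) = ½ + 2*W (E(W) = (W + ½) + W = (½ + W) + W = ½ + 2*W)
p = 81 (p = (5 + 4)² = 9² = 81)
p - 5*E(-6) = 81 - 5*(½ + 2*(-6)) = 81 - 5*(½ - 12) = 81 - 5*(-23/2) = 81 + 115/2 = 277/2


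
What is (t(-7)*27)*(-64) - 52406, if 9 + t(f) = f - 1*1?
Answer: -23030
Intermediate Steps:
t(f) = -10 + f (t(f) = -9 + (f - 1*1) = -9 + (f - 1) = -9 + (-1 + f) = -10 + f)
(t(-7)*27)*(-64) - 52406 = ((-10 - 7)*27)*(-64) - 52406 = -17*27*(-64) - 52406 = -459*(-64) - 52406 = 29376 - 52406 = -23030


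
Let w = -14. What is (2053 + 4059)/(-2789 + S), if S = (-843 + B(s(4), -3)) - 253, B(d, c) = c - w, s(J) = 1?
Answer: -3056/1937 ≈ -1.5777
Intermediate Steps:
B(d, c) = 14 + c (B(d, c) = c - 1*(-14) = c + 14 = 14 + c)
S = -1085 (S = (-843 + (14 - 3)) - 253 = (-843 + 11) - 253 = -832 - 253 = -1085)
(2053 + 4059)/(-2789 + S) = (2053 + 4059)/(-2789 - 1085) = 6112/(-3874) = 6112*(-1/3874) = -3056/1937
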